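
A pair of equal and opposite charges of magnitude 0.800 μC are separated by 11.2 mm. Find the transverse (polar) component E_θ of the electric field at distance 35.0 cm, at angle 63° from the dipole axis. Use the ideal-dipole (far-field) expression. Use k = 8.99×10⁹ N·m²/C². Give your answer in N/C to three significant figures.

E_θ ≈ 1670 N/C

Dipole moment p = qd = (8.00×10⁻⁷ C)(0.0112 m) = 8.96×10⁻⁹ C·m.
For a dipole, E_θ = (kp sinθ)/r³.
kp/r³ = (8.99×10⁹)(8.96×10⁻⁹)/(0.350)³ = 1879 N/C.
E_θ = 1879·sin63° = 1674 N/C.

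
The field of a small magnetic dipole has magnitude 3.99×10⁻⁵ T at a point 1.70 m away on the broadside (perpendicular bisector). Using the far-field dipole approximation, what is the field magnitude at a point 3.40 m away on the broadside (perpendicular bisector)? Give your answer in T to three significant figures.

Dipole fields scale as 1/r³ in the far field; the geometry is the same at both points.
B₂ = B₁ · (r₁/r₂)³ = 3.99×10⁻⁵ · (1.70/3.40)³.
(r₁/r₂)³ = (0.5)³ = 0.125.
B₂ ≈ 4.988×10⁻⁶ T.

B ≈ 4.99×10⁻⁶ T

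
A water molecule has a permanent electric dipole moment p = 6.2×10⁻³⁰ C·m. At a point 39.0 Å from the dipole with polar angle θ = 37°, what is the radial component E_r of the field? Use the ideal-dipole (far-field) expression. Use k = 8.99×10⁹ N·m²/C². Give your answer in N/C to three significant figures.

For a dipole, E_r = (2kp cosθ)/r³.
kp/r³ = (8.99×10⁹)(6.20×10⁻³⁰)/(3.90×10⁻⁹)³ = 9.396×10⁵ N/C.
E_r = 2·9.396×10⁵·cos37° = 1.501×10⁶ N/C.

E_r ≈ 1.50×10⁶ N/C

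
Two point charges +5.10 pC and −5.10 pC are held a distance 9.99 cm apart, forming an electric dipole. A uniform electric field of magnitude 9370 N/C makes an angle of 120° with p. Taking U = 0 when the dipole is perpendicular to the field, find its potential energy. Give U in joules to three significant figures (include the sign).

Dipole moment p = qd = (5.10×10⁻¹² C)(0.0999 m) = 5.095×10⁻¹³ C·m.
U = −p·E = −pE cosθ.
U = −(5.095×10⁻¹³)(9370)·cos120° = 2.387×10⁻⁹ J.

U ≈ 2.39×10⁻⁹ J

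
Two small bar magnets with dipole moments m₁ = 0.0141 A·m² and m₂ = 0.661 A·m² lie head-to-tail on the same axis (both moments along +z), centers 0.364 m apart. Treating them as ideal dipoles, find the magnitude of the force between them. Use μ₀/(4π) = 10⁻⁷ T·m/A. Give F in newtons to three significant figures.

On-axis B of dipole 1: B = (μ₀/4π)·2m₁/r³. Force on dipole 2: F = m₂·dB/dr.
dB/dr = −(μ₀/4π)·6m₁/r⁴, so |F| = (μ₀/4π)·6m₁m₂/r⁴.
F = 6(10⁻⁷)(0.0141)(0.661)/(0.364)⁴ = 3.185×10⁻⁷ N.

F ≈ 3.19×10⁻⁷ N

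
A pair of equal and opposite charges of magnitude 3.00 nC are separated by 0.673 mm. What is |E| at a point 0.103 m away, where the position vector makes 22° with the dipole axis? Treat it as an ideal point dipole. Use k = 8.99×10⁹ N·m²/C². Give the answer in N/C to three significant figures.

E ≈ 31.4 N/C

Dipole moment p = qd = (3.00×10⁻⁹ C)(6.73×10⁻⁴ m) = 2.019×10⁻¹² C·m.
At angle θ the dipole field magnitude is E = (kp/r³)·√(1 + 3cos²θ).
kp/r³ = (8.99×10⁹)(2.019×10⁻¹²) / (0.103)³ = 16.61 N/C.
√(1 + 3cos²22°) = √(1 + 3·0.8597) = √3.5790 ≈ 1.8918.
E ≈ 16.61 × 1.892 = 31.42 N/C.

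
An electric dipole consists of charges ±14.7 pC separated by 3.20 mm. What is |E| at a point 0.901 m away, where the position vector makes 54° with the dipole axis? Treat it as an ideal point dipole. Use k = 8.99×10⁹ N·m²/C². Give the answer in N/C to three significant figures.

Dipole moment p = qd = (1.47×10⁻¹¹ C)(0.00320 m) = 4.704×10⁻¹⁴ C·m.
At angle θ the dipole field magnitude is E = (kp/r³)·√(1 + 3cos²θ).
kp/r³ = (8.99×10⁹)(4.704×10⁻¹⁴) / (0.901)³ = 5.782×10⁻⁴ N/C.
√(1 + 3cos²54°) = √(1 + 3·0.3455) = √2.0365 ≈ 1.4271.
E ≈ 5.782×10⁻⁴ × 1.427 = 8.251×10⁻⁴ N/C.

E ≈ 8.25×10⁻⁴ N/C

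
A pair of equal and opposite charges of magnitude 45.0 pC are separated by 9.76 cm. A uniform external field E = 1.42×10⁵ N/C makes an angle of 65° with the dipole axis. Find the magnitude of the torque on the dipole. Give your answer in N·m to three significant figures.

τ ≈ 5.65×10⁻⁷ N·m

Dipole moment p = qd = (4.50×10⁻¹¹ C)(0.0976 m) = 4.392×10⁻¹² C·m.
Torque on an electric dipole: τ = pE sinθ.
τ = (4.392×10⁻¹²)(1.42×10⁵)·sin65° = 5.652×10⁻⁷ N·m.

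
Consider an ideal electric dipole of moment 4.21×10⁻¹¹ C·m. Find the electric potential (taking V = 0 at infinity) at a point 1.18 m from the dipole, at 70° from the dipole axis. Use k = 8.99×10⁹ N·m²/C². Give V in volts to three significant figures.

V ≈ 0.0930 V

The dipole potential is V = kp cosθ / r².
V = (8.99×10⁹)(4.21×10⁻¹¹)·cos70° / (1.18)² = 0.09297 V.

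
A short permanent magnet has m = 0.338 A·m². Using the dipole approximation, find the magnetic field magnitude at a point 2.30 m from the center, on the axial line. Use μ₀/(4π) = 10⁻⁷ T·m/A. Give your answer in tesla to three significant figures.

B ≈ 5.56×10⁻⁹ T

On axis B = (μ₀/4π)·2m/r³.
B = 2·(10⁻⁷)·(0.338) / (2.30)³ = 5.556×10⁻⁹ T.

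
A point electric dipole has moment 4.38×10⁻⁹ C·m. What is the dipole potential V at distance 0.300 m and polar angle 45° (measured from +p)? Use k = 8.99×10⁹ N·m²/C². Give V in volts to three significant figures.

The dipole potential is V = kp cosθ / r².
V = (8.99×10⁹)(4.38×10⁻⁹)·cos45° / (0.300)² = 309.4 V.

V ≈ 309 V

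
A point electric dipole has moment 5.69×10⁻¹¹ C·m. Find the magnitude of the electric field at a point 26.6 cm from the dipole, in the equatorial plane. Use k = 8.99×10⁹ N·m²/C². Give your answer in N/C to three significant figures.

E ≈ 27.2 N/C

In the equatorial plane E = kp/r³.
E = (8.99×10⁹)(5.69×10⁻¹¹) / (0.266)³ = 27.18 N/C.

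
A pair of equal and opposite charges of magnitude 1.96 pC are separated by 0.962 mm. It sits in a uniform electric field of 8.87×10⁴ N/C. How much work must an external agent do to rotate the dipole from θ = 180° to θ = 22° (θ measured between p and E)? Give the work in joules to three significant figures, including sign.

Dipole moment p = qd = (1.96×10⁻¹² C)(9.62×10⁻⁴ m) = 1.886×10⁻¹⁵ C·m.
W_ext = ΔU = U(θ₂) − U(θ₁) = −pE cosθ₂ − (−pE cosθ₁) = pE(cosθ₁ − cosθ₂).
W = (1.886×10⁻¹⁵)(8.87×10⁴)·(cos180° − cos22°) = (1.673×10⁻¹⁰)·(-1.9272) = -3.224×10⁻¹⁰ J.

W ≈ -3.22×10⁻¹⁰ J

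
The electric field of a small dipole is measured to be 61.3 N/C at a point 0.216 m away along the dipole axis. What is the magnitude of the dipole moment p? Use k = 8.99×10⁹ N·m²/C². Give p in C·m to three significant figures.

On axis E = 2kp/r³, so p = Er³/(2k).
p = (61.3)·(0.216)³ / (2·8.99×10⁹) = 3.436×10⁻¹¹ C·m.

p ≈ 3.44×10⁻¹¹ C·m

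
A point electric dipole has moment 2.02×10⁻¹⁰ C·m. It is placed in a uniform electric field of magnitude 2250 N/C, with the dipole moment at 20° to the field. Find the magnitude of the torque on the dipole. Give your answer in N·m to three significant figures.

τ ≈ 1.55×10⁻⁷ N·m

Torque on an electric dipole: τ = pE sinθ.
τ = (2.02×10⁻¹⁰)(2250)·sin20° = 1.554×10⁻⁷ N·m.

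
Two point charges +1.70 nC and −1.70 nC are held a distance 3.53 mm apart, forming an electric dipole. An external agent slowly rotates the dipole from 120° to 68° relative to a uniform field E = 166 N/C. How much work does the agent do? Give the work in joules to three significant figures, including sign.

Dipole moment p = qd = (1.70×10⁻⁹ C)(0.00353 m) = 6.001×10⁻¹² C·m.
W_ext = ΔU = U(θ₂) − U(θ₁) = −pE cosθ₂ − (−pE cosθ₁) = pE(cosθ₁ − cosθ₂).
W = (6.001×10⁻¹²)(166)·(cos120° − cos68°) = (9.962×10⁻¹⁰)·(-0.8746) = -8.713×10⁻¹⁰ J.

W ≈ -8.71×10⁻¹⁰ J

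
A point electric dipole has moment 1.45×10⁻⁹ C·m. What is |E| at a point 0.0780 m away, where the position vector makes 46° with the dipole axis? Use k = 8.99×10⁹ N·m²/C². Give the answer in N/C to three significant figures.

E ≈ 4.30×10⁴ N/C

At angle θ the dipole field magnitude is E = (kp/r³)·√(1 + 3cos²θ).
kp/r³ = (8.99×10⁹)(1.45×10⁻⁹) / (0.0780)³ = 2.747×10⁴ N/C.
√(1 + 3cos²46°) = √(1 + 3·0.4826) = √2.4477 ≈ 1.5645.
E ≈ 2.747×10⁴ × 1.564 = 4.298×10⁴ N/C.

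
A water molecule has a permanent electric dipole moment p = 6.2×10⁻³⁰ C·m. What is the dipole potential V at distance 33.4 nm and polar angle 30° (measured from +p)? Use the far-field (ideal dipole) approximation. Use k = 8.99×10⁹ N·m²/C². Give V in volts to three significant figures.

The dipole potential is V = kp cosθ / r².
V = (8.99×10⁹)(6.20×10⁻³⁰)·cos30° / (3.34×10⁻⁸)² = 4.327×10⁻⁵ V.

V ≈ 4.33×10⁻⁵ V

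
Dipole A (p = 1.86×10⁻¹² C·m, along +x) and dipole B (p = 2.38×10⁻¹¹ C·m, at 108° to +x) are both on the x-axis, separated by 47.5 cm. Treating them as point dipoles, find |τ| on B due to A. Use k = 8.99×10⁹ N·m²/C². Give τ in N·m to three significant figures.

τ ≈ 7.06×10⁻¹² N·m

The second dipole sits on the axis of the first, so the field there is axial: E₁ = 2kp₁/r³ along +x.
E₁ = 2(8.99×10⁹)(1.86×10⁻¹²)/(0.475)³ = 0.3120 N/C.
Torque on the second dipole: τ = p₂ E₁ sinθ.
τ = (2.38×10⁻¹¹)(0.3120)·sin108° = 7.063×10⁻¹² N·m.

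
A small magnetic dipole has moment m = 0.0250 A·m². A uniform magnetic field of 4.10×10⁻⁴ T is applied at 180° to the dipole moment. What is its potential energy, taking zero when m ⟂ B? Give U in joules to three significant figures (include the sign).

U ≈ 1.02×10⁻⁵ J

U = −m·B = −mB cosθ.
U = −(0.0250)(4.10×10⁻⁴)·cos180° = 1.025×10⁻⁵ J.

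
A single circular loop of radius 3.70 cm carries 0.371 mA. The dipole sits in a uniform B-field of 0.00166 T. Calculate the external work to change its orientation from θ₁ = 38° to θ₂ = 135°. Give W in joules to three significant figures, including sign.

Magnetic moment m = IA = Iπa² = (3.71×10⁻⁴)·π·(0.0370)² = 1.596×10⁻⁶ A·m².
W_ext = ΔU = −mB cosθ₂ + mB cosθ₁ = mB(cosθ₁ − cosθ₂).
W = (1.596×10⁻⁶)(0.00166)·(cos38° − cos135°) = (2.649×10⁻⁹)·(+1.4951) = 3.961×10⁻⁹ J.

W ≈ 3.96×10⁻⁹ J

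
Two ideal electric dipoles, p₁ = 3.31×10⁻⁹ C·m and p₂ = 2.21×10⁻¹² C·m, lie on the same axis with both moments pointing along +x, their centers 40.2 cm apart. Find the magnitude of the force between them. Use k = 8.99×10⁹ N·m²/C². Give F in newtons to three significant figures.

F ≈ 1.51×10⁻⁸ N

On-axis field of dipole 1 at distance r: E = 2kp₁/r³. Force on dipole 2 is F = p₂·dE/dr (gradient along axis).
dE/dr = −6kp₁/r⁴, so |F| = 6kp₁p₂/r⁴ (attractive for aligned moments).
F = 6(8.99×10⁹)(3.31×10⁻⁹)(2.21×10⁻¹²)/(0.402)⁴ = 1.511×10⁻⁸ N.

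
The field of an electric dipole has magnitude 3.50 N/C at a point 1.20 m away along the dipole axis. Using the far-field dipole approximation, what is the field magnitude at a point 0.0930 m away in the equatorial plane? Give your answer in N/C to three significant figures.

E ≈ 3760 N/C

Dipole fields scale as 1/r³ in the far field.
The axial field is twice the equatorial field at the same r, so the geometry factor is 1/2.
E₂ = E₁ · (1/2) · (r₁/r₂)³ = 3.50 · 0.5 · (1.20/0.0930)³.
(r₁/r₂)³ = (12.9)³ = 2148.
E₂ ≈ 3760 N/C.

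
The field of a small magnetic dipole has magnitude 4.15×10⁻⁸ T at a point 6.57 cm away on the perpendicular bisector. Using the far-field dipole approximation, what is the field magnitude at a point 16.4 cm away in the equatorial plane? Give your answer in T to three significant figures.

Dipole fields scale as 1/r³ in the far field; the geometry is the same at both points.
B₂ = B₁ · (r₁/r₂)³ = 4.15×10⁻⁸ · (6.57/16.4)³.
(r₁/r₂)³ = (0.4006)³ = 0.06429.
B₂ ≈ 2.668×10⁻⁹ T.

B ≈ 2.67×10⁻⁹ T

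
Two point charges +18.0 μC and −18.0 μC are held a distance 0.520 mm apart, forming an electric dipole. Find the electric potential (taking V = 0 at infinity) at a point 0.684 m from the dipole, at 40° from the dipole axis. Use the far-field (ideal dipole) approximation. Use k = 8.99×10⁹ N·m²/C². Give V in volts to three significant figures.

Dipole moment p = qd = (1.80×10⁻⁵ C)(5.20×10⁻⁴ m) = 9.36×10⁻⁹ C·m.
The dipole potential is V = kp cosθ / r².
V = (8.99×10⁹)(9.36×10⁻⁹)·cos40° / (0.684)² = 137.8 V.

V ≈ 138 V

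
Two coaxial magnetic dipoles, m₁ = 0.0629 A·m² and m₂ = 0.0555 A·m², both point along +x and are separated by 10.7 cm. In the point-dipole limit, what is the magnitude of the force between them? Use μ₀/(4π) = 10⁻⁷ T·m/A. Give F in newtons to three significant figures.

On-axis B of dipole 1: B = (μ₀/4π)·2m₁/r³. Force on dipole 2: F = m₂·dB/dr.
dB/dr = −(μ₀/4π)·6m₁/r⁴, so |F| = (μ₀/4π)·6m₁m₂/r⁴.
F = 6(10⁻⁷)(0.0629)(0.0555)/(0.107)⁴ = 1.598×10⁻⁵ N.

F ≈ 1.60×10⁻⁵ N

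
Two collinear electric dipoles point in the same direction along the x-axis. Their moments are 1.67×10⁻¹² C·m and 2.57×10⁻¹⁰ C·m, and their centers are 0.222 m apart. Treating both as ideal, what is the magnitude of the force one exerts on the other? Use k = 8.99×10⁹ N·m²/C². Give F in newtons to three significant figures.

F ≈ 9.53×10⁻⁹ N

On-axis field of dipole 1 at distance r: E = 2kp₁/r³. Force on dipole 2 is F = p₂·dE/dr (gradient along axis).
dE/dr = −6kp₁/r⁴, so |F| = 6kp₁p₂/r⁴ (attractive for aligned moments).
F = 6(8.99×10⁹)(1.67×10⁻¹²)(2.57×10⁻¹⁰)/(0.222)⁴ = 9.531×10⁻⁹ N.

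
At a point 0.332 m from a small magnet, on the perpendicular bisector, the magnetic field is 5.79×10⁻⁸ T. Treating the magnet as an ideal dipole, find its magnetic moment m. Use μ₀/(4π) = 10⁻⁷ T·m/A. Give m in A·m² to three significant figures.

m ≈ 0.0212 A·m²

In the equatorial plane B = (μ₀/4π)·m/r³, so m = Br³·4π/(μ₀).
m = (5.79×10⁻⁸)·(0.332)³ / (10⁻⁷) = 0.02119 A·m².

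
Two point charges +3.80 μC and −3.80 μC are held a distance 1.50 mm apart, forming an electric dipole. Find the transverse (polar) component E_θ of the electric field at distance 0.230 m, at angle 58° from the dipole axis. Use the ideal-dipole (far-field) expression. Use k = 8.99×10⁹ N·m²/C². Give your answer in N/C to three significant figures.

Dipole moment p = qd = (3.80×10⁻⁶ C)(0.00150 m) = 5.70×10⁻⁹ C·m.
For a dipole, E_θ = (kp sinθ)/r³.
kp/r³ = (8.99×10⁹)(5.70×10⁻⁹)/(0.230)³ = 4212 N/C.
E_θ = 4212·sin58° = 3572 N/C.

E_θ ≈ 3570 N/C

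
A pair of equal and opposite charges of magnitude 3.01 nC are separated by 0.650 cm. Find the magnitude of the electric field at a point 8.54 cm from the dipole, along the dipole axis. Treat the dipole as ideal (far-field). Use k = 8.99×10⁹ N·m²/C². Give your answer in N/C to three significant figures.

E ≈ 565 N/C

Dipole moment p = qd = (3.01×10⁻⁹ C)(0.00650 m) = 1.957×10⁻¹¹ C·m.
On the dipole axis E = 2kp/r³.
E = 2·(8.99×10⁹)(1.957×10⁻¹¹) / (0.0854)³ = 564.9 N/C.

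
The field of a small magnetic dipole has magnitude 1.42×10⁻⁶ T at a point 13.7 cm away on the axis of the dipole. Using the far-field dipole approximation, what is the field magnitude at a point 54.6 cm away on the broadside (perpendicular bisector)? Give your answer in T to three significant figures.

B ≈ 1.12×10⁻⁸ T

Dipole fields scale as 1/r³ in the far field.
The axial field is twice the equatorial field at the same r, so the geometry factor is 1/2.
B₂ = B₁ · (1/2) · (r₁/r₂)³ = 1.42×10⁻⁶ · 0.5 · (13.7/54.6)³.
(r₁/r₂)³ = (0.2509)³ = 0.0158.
B₂ ≈ 1.122×10⁻⁸ T.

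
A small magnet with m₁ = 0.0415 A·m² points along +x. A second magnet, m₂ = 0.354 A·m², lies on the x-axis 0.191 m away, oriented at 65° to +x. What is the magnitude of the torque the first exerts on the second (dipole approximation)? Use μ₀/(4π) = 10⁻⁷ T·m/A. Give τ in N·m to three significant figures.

Dipole B is on the axis of dipole A, so B₁ there is axial: B₁ = (μ₀/4π)·2m₁/r³ along +x.
B₁ = 2(10⁻⁷)(0.0415)/(0.191)³ = 1.191×10⁻⁶ T.
τ = m₂ B₁ sinθ.
τ = (0.354)(1.191×10⁻⁶)·sin65° = 3.822×10⁻⁷ N·m.

τ ≈ 3.82×10⁻⁷ N·m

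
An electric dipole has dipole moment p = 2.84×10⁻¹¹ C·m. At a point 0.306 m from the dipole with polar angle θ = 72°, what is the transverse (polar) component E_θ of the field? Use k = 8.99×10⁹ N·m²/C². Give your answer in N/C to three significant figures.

For a dipole, E_θ = (kp sinθ)/r³.
kp/r³ = (8.99×10⁹)(2.84×10⁻¹¹)/(0.306)³ = 8.911 N/C.
E_θ = 8.911·sin72° = 8.475 N/C.

E_θ ≈ 8.47 N/C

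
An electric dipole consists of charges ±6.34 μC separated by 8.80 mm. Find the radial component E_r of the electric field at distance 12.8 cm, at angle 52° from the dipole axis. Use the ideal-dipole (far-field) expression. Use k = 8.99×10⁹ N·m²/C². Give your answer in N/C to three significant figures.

Dipole moment p = qd = (6.34×10⁻⁶ C)(0.00880 m) = 5.579×10⁻⁸ C·m.
For a dipole, E_r = (2kp cosθ)/r³.
kp/r³ = (8.99×10⁹)(5.579×10⁻⁸)/(0.128)³ = 2.392×10⁵ N/C.
E_r = 2·2.392×10⁵·cos52° = 2.945×10⁵ N/C.

E_r ≈ 2.94×10⁵ N/C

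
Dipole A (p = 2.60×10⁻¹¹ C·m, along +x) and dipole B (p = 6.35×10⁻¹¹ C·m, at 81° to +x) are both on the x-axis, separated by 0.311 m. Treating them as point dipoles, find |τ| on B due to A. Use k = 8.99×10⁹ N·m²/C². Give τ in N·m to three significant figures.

τ ≈ 9.75×10⁻¹⁰ N·m

The second dipole sits on the axis of the first, so the field there is axial: E₁ = 2kp₁/r³ along +x.
E₁ = 2(8.99×10⁹)(2.60×10⁻¹¹)/(0.311)³ = 15.54 N/C.
Torque on the second dipole: τ = p₂ E₁ sinθ.
τ = (6.35×10⁻¹¹)(15.54)·sin81° = 9.747×10⁻¹⁰ N·m.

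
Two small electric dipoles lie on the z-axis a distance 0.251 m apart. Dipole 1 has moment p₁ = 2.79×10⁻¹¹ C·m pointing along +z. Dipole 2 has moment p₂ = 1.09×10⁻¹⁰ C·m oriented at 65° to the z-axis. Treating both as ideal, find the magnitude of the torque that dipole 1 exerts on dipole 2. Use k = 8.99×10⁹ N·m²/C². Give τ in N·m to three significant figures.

The second dipole sits on the axis of the first, so the field there is axial: E₁ = 2kp₁/r³ along +z.
E₁ = 2(8.99×10⁹)(2.79×10⁻¹¹)/(0.251)³ = 31.72 N/C.
Torque on the second dipole: τ = p₂ E₁ sinθ.
τ = (1.09×10⁻¹⁰)(31.72)·sin65° = 3.134×10⁻⁹ N·m.

τ ≈ 3.13×10⁻⁹ N·m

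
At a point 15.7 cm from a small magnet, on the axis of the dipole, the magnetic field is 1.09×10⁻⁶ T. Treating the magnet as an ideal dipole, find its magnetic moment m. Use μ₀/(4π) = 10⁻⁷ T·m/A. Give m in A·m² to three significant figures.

m ≈ 0.0211 A·m²

On axis B = (μ₀/4π)·2m/r³, so m = Br³·4π/(μ₀·2).
m = (1.09×10⁻⁶)·(0.157)³ / (2·10⁻⁷) = 0.02109 A·m².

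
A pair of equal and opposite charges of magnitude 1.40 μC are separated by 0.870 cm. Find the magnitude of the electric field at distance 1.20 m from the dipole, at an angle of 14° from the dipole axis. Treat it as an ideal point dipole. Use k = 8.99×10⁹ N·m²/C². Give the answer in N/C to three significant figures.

Dipole moment p = qd = (1.40×10⁻⁶ C)(0.00870 m) = 1.218×10⁻⁸ C·m.
At angle θ the dipole field magnitude is E = (kp/r³)·√(1 + 3cos²θ).
kp/r³ = (8.99×10⁹)(1.218×10⁻⁸) / (1.20)³ = 63.37 N/C.
√(1 + 3cos²14°) = √(1 + 3·0.9415) = √3.8244 ≈ 1.9556.
E ≈ 63.37 × 1.956 = 123.9 N/C.

E ≈ 124 N/C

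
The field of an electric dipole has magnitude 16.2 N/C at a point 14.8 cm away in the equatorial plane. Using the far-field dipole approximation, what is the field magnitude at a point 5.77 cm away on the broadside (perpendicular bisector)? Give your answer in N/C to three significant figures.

Dipole fields scale as 1/r³ in the far field; the geometry is the same at both points.
E₂ = E₁ · (r₁/r₂)³ = 16.2 · (14.8/5.77)³.
(r₁/r₂)³ = (2.565)³ = 16.88.
E₂ ≈ 273.4 N/C.

E ≈ 273 N/C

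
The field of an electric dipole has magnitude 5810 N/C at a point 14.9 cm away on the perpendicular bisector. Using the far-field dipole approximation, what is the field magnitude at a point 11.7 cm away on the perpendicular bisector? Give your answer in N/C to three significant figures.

Dipole fields scale as 1/r³ in the far field; the geometry is the same at both points.
E₂ = E₁ · (r₁/r₂)³ = 5810 · (14.9/11.7)³.
(r₁/r₂)³ = (1.274)³ = 2.065.
E₂ ≈ 1.200×10⁴ N/C.

E ≈ 1.20×10⁴ N/C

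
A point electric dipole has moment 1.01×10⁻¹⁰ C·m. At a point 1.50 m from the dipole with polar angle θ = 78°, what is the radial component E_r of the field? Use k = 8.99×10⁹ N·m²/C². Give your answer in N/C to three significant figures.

E_r ≈ 0.112 N/C

For a dipole, E_r = (2kp cosθ)/r³.
kp/r³ = (8.99×10⁹)(1.01×10⁻¹⁰)/(1.50)³ = 0.2690 N/C.
E_r = 2·0.2690·cos78° = 0.1119 N/C.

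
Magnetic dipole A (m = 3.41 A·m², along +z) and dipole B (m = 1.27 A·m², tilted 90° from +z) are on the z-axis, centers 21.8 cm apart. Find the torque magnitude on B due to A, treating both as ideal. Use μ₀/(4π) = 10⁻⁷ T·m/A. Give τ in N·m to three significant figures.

Dipole B is on the axis of dipole A, so B₁ there is axial: B₁ = (μ₀/4π)·2m₁/r³ along +z.
B₁ = 2(10⁻⁷)(3.41)/(0.218)³ = 6.583×10⁻⁵ T.
τ = m₂ B₁ sinθ.
τ = (1.27)(6.583×10⁻⁵)·sin90° = 8.360×10⁻⁵ N·m.

τ ≈ 8.36×10⁻⁵ N·m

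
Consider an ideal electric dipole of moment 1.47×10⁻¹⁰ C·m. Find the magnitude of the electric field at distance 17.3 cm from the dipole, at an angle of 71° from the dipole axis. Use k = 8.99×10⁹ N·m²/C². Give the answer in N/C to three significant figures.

E ≈ 293 N/C

At angle θ the dipole field magnitude is E = (kp/r³)·√(1 + 3cos²θ).
kp/r³ = (8.99×10⁹)(1.47×10⁻¹⁰) / (0.173)³ = 255.2 N/C.
√(1 + 3cos²71°) = √(1 + 3·0.1060) = √1.3180 ≈ 1.1480.
E ≈ 255.2 × 1.148 = 293.0 N/C.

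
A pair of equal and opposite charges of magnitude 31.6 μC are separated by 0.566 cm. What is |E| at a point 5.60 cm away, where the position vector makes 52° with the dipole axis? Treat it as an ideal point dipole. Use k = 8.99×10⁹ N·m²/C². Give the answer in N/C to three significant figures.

E ≈ 1.34×10⁷ N/C

Dipole moment p = qd = (3.16×10⁻⁵ C)(0.00566 m) = 1.789×10⁻⁷ C·m.
At angle θ the dipole field magnitude is E = (kp/r³)·√(1 + 3cos²θ).
kp/r³ = (8.99×10⁹)(1.789×10⁻⁷) / (0.0560)³ = 9.158×10⁶ N/C.
√(1 + 3cos²52°) = √(1 + 3·0.3790) = √2.1371 ≈ 1.4619.
E ≈ 9.158×10⁶ × 1.462 = 1.339×10⁷ N/C.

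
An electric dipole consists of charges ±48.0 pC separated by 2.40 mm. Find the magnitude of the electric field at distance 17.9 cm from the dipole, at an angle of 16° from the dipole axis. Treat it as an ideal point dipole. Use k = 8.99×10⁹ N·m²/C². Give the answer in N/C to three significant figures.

E ≈ 0.351 N/C

Dipole moment p = qd = (4.80×10⁻¹¹ C)(0.00240 m) = 1.152×10⁻¹³ C·m.
At angle θ the dipole field magnitude is E = (kp/r³)·√(1 + 3cos²θ).
kp/r³ = (8.99×10⁹)(1.152×10⁻¹³) / (0.179)³ = 0.1806 N/C.
√(1 + 3cos²16°) = √(1 + 3·0.9240) = √3.7721 ≈ 1.9422.
E ≈ 0.1806 × 1.942 = 0.3507 N/C.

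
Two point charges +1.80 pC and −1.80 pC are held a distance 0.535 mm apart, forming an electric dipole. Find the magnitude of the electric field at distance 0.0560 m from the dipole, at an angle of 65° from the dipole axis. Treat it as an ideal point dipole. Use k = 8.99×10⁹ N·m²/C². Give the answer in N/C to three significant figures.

Dipole moment p = qd = (1.80×10⁻¹² C)(5.35×10⁻⁴ m) = 9.63×10⁻¹⁶ C·m.
At angle θ the dipole field magnitude is E = (kp/r³)·√(1 + 3cos²θ).
kp/r³ = (8.99×10⁹)(9.63×10⁻¹⁶) / (0.0560)³ = 0.04930 N/C.
√(1 + 3cos²65°) = √(1 + 3·0.1786) = √1.5358 ≈ 1.2393.
E ≈ 0.04930 × 1.239 = 0.06109 N/C.

E ≈ 0.0611 N/C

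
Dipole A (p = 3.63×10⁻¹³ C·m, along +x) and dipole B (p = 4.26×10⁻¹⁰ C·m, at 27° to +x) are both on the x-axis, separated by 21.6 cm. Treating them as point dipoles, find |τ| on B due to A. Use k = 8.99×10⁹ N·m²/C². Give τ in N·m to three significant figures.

τ ≈ 1.25×10⁻¹⁰ N·m

The second dipole sits on the axis of the first, so the field there is axial: E₁ = 2kp₁/r³ along +x.
E₁ = 2(8.99×10⁹)(3.63×10⁻¹³)/(0.216)³ = 0.6476 N/C.
Torque on the second dipole: τ = p₂ E₁ sinθ.
τ = (4.26×10⁻¹⁰)(0.6476)·sin27° = 1.253×10⁻¹⁰ N·m.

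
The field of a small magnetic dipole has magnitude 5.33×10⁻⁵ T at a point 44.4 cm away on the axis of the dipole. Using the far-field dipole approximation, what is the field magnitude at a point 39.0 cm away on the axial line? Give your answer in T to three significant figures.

B ≈ 7.86×10⁻⁵ T

Dipole fields scale as 1/r³ in the far field; the geometry is the same at both points.
B₂ = B₁ · (r₁/r₂)³ = 5.33×10⁻⁵ · (44.4/39.0)³.
(r₁/r₂)³ = (1.138)³ = 1.476.
B₂ ≈ 7.865×10⁻⁵ T.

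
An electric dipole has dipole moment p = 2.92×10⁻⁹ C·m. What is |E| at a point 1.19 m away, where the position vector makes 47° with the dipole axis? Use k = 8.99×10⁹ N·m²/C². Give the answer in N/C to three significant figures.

E ≈ 24.1 N/C

At angle θ the dipole field magnitude is E = (kp/r³)·√(1 + 3cos²θ).
kp/r³ = (8.99×10⁹)(2.92×10⁻⁹) / (1.19)³ = 15.58 N/C.
√(1 + 3cos²47°) = √(1 + 3·0.4651) = √2.3954 ≈ 1.5477.
E ≈ 15.58 × 1.548 = 24.11 N/C.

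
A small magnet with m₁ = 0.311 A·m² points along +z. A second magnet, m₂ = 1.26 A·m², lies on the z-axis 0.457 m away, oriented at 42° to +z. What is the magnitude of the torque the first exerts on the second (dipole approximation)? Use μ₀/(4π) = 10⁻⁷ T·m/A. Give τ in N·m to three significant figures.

Dipole B is on the axis of dipole A, so B₁ there is axial: B₁ = (μ₀/4π)·2m₁/r³ along +z.
B₁ = 2(10⁻⁷)(0.311)/(0.457)³ = 6.517×10⁻⁷ T.
τ = m₂ B₁ sinθ.
τ = (1.26)(6.517×10⁻⁷)·sin42° = 5.494×10⁻⁷ N·m.

τ ≈ 5.49×10⁻⁷ N·m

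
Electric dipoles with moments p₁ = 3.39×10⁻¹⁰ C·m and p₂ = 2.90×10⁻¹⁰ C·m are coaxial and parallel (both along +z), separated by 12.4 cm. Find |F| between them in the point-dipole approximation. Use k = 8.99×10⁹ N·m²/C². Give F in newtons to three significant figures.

On-axis field of dipole 1 at distance r: E = 2kp₁/r³. Force on dipole 2 is F = p₂·dE/dr (gradient along axis).
dE/dr = −6kp₁/r⁴, so |F| = 6kp₁p₂/r⁴ (attractive for aligned moments).
F = 6(8.99×10⁹)(3.39×10⁻¹⁰)(2.90×10⁻¹⁰)/(0.124)⁴ = 2.243×10⁻⁵ N.

F ≈ 2.24×10⁻⁵ N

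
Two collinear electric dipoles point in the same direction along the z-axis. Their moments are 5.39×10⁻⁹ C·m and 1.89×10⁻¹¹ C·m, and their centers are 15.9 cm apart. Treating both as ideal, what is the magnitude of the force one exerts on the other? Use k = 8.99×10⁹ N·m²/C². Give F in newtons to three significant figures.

On-axis field of dipole 1 at distance r: E = 2kp₁/r³. Force on dipole 2 is F = p₂·dE/dr (gradient along axis).
dE/dr = −6kp₁/r⁴, so |F| = 6kp₁p₂/r⁴ (attractive for aligned moments).
F = 6(8.99×10⁹)(5.39×10⁻⁹)(1.89×10⁻¹¹)/(0.159)⁴ = 8.598×10⁻⁶ N.

F ≈ 8.60×10⁻⁶ N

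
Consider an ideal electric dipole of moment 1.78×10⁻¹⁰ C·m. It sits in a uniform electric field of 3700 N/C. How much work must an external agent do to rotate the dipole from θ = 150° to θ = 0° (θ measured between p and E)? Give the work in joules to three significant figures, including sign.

W_ext = ΔU = U(θ₂) − U(θ₁) = −pE cosθ₂ − (−pE cosθ₁) = pE(cosθ₁ − cosθ₂).
W = (1.78×10⁻¹⁰)(3700)·(cos150° − cos0°) = (6.586×10⁻⁷)·(-1.8660) = -1.229×10⁻⁶ J.

W ≈ -1.23×10⁻⁶ J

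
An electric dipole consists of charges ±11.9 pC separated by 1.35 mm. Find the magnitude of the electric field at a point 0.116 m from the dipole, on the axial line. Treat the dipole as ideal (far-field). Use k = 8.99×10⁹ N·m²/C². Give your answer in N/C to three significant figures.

E ≈ 0.185 N/C

Dipole moment p = qd = (1.19×10⁻¹¹ C)(0.00135 m) = 1.607×10⁻¹⁴ C·m.
On the dipole axis E = 2kp/r³.
E = 2·(8.99×10⁹)(1.607×10⁻¹⁴) / (0.116)³ = 0.1851 N/C.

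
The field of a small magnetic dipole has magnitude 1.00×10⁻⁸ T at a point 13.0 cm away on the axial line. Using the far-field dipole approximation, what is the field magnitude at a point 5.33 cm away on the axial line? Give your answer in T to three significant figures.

Dipole fields scale as 1/r³ in the far field; the geometry is the same at both points.
B₂ = B₁ · (r₁/r₂)³ = 1.00×10⁻⁸ · (13.0/5.33)³.
(r₁/r₂)³ = (2.439)³ = 14.51.
B₂ ≈ 1.451×10⁻⁷ T.

B ≈ 1.45×10⁻⁷ T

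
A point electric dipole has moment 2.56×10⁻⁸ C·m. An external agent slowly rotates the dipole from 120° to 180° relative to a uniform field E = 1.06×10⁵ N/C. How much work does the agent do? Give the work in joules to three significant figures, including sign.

W ≈ 0.00136 J

W_ext = ΔU = U(θ₂) − U(θ₁) = −pE cosθ₂ − (−pE cosθ₁) = pE(cosθ₁ − cosθ₂).
W = (2.56×10⁻⁸)(1.06×10⁵)·(cos120° − cos180°) = (0.002714)·(+0.5000) = 0.001357 J.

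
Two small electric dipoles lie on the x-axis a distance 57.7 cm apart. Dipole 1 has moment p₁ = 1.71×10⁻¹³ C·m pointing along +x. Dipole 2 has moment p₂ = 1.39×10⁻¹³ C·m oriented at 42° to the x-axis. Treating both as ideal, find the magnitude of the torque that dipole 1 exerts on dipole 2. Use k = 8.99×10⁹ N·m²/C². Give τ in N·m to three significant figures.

The second dipole sits on the axis of the first, so the field there is axial: E₁ = 2kp₁/r³ along +x.
E₁ = 2(8.99×10⁹)(1.71×10⁻¹³)/(0.577)³ = 0.01601 N/C.
Torque on the second dipole: τ = p₂ E₁ sinθ.
τ = (1.39×10⁻¹³)(0.01601)·sin42° = 1.489×10⁻¹⁵ N·m.

τ ≈ 1.49×10⁻¹⁵ N·m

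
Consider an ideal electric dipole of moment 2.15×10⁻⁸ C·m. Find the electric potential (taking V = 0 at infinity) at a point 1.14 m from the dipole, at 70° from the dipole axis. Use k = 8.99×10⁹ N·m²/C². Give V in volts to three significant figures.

The dipole potential is V = kp cosθ / r².
V = (8.99×10⁹)(2.15×10⁻⁸)·cos70° / (1.14)² = 50.87 V.

V ≈ 50.9 V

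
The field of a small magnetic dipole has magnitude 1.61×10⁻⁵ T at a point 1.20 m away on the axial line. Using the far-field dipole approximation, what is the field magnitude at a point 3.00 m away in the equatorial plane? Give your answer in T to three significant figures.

B ≈ 5.15×10⁻⁷ T

Dipole fields scale as 1/r³ in the far field.
The axial field is twice the equatorial field at the same r, so the geometry factor is 1/2.
B₂ = B₁ · (1/2) · (r₁/r₂)³ = 1.61×10⁻⁵ · 0.5 · (1.20/3.00)³.
(r₁/r₂)³ = (0.4)³ = 0.064.
B₂ ≈ 5.152×10⁻⁷ T.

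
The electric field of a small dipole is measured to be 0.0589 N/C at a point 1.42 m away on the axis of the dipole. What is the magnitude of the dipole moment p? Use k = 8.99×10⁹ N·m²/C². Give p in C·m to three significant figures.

On axis E = 2kp/r³, so p = Er³/(2k).
p = (0.0589)·(1.42)³ / (2·8.99×10⁹) = 9.380×10⁻¹² C·m.

p ≈ 9.38×10⁻¹² C·m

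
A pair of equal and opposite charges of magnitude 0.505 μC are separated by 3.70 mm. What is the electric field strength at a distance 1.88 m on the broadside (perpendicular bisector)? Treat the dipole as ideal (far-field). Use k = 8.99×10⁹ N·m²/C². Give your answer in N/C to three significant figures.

E ≈ 2.53 N/C

Dipole moment p = qd = (5.05×10⁻⁷ C)(0.00370 m) = 1.869×10⁻⁹ C·m.
In the equatorial plane E = kp/r³.
E = (8.99×10⁹)(1.869×10⁻⁹) / (1.88)³ = 2.529 N/C.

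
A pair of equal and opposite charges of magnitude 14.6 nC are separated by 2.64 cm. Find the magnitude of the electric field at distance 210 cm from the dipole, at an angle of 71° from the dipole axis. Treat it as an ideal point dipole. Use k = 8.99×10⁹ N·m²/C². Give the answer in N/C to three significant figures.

Dipole moment p = qd = (1.46×10⁻⁸ C)(0.0264 m) = 3.854×10⁻¹⁰ C·m.
At angle θ the dipole field magnitude is E = (kp/r³)·√(1 + 3cos²θ).
kp/r³ = (8.99×10⁹)(3.854×10⁻¹⁰) / (2.10)³ = 0.3741 N/C.
√(1 + 3cos²71°) = √(1 + 3·0.1060) = √1.3180 ≈ 1.1480.
E ≈ 0.3741 × 1.148 = 0.4295 N/C.

E ≈ 0.430 N/C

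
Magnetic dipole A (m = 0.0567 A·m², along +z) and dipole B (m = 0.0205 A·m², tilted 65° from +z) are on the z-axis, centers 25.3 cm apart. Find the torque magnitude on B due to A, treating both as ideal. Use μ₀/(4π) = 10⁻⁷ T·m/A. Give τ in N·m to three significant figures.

Dipole B is on the axis of dipole A, so B₁ there is axial: B₁ = (μ₀/4π)·2m₁/r³ along +z.
B₁ = 2(10⁻⁷)(0.0567)/(0.253)³ = 7.002×10⁻⁷ T.
τ = m₂ B₁ sinθ.
τ = (0.0205)(7.002×10⁻⁷)·sin65° = 1.301×10⁻⁸ N·m.

τ ≈ 1.30×10⁻⁸ N·m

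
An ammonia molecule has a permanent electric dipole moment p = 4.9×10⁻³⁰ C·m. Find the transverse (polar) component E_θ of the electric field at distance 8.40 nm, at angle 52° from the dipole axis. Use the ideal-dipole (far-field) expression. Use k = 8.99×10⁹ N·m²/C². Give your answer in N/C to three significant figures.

E_θ ≈ 5.86×10⁴ N/C

For a dipole, E_θ = (kp sinθ)/r³.
kp/r³ = (8.99×10⁹)(4.90×10⁻³⁰)/(8.40×10⁻⁹)³ = 7.432×10⁴ N/C.
E_θ = 7.432×10⁴·sin52° = 5.857×10⁴ N/C.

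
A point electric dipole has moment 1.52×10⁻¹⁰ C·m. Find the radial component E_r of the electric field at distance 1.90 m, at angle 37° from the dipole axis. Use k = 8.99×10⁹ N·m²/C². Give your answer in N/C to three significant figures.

For a dipole, E_r = (2kp cosθ)/r³.
kp/r³ = (8.99×10⁹)(1.52×10⁻¹⁰)/(1.90)³ = 0.1992 N/C.
E_r = 2·0.1992·cos37° = 0.3182 N/C.

E_r ≈ 0.318 N/C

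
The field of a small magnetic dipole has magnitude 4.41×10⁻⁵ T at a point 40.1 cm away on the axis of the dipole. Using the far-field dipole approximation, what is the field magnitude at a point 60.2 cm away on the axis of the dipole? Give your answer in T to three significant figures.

Dipole fields scale as 1/r³ in the far field; the geometry is the same at both points.
B₂ = B₁ · (r₁/r₂)³ = 4.41×10⁻⁵ · (40.1/60.2)³.
(r₁/r₂)³ = (0.6661)³ = 0.2956.
B₂ ≈ 1.303×10⁻⁵ T.

B ≈ 1.30×10⁻⁵ T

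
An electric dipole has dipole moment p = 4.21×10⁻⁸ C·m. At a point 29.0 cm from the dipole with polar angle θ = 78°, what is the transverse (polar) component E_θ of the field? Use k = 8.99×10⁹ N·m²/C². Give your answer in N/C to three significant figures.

For a dipole, E_θ = (kp sinθ)/r³.
kp/r³ = (8.99×10⁹)(4.21×10⁻⁸)/(0.290)³ = 1.552×10⁴ N/C.
E_θ = 1.552×10⁴·sin78° = 1.518×10⁴ N/C.

E_θ ≈ 1.52×10⁴ N/C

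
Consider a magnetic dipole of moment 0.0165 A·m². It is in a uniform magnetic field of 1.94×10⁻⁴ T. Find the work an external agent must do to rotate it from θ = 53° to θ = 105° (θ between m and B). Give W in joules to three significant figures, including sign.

W ≈ 2.75×10⁻⁶ J

W_ext = ΔU = −mB cosθ₂ + mB cosθ₁ = mB(cosθ₁ − cosθ₂).
W = (0.0165)(1.94×10⁻⁴)·(cos53° − cos105°) = (3.201×10⁻⁶)·(+0.8606) = 2.755×10⁻⁶ J.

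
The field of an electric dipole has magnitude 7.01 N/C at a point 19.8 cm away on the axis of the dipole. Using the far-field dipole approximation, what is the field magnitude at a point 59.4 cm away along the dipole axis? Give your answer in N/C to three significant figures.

Dipole fields scale as 1/r³ in the far field; the geometry is the same at both points.
E₂ = E₁ · (r₁/r₂)³ = 7.01 · (19.8/59.4)³.
(r₁/r₂)³ = (0.3333)³ = 0.03704.
E₂ ≈ 0.2596 N/C.

E ≈ 0.260 N/C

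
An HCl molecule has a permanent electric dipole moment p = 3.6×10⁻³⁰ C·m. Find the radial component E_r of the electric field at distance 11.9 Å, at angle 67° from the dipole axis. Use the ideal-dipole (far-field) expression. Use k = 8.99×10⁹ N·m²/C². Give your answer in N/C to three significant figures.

E_r ≈ 1.50×10⁷ N/C

For a dipole, E_r = (2kp cosθ)/r³.
kp/r³ = (8.99×10⁹)(3.60×10⁻³⁰)/(1.19×10⁻⁹)³ = 1.921×10⁷ N/C.
E_r = 2·1.921×10⁷·cos67° = 1.501×10⁷ N/C.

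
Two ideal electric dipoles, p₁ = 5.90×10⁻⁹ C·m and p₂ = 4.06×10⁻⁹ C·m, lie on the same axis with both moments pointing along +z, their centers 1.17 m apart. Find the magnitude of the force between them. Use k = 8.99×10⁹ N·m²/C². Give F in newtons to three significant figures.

F ≈ 6.90×10⁻⁷ N

On-axis field of dipole 1 at distance r: E = 2kp₁/r³. Force on dipole 2 is F = p₂·dE/dr (gradient along axis).
dE/dr = −6kp₁/r⁴, so |F| = 6kp₁p₂/r⁴ (attractive for aligned moments).
F = 6(8.99×10⁹)(5.90×10⁻⁹)(4.06×10⁻⁹)/(1.17)⁴ = 6.895×10⁻⁷ N.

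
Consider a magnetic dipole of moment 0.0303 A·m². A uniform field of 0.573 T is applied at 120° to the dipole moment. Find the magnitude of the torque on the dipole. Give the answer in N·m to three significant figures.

Torque on a magnetic dipole: τ = mB sinθ.
τ = (0.0303)(0.573)·sin120° = 0.01504 N·m.

τ ≈ 0.0150 N·m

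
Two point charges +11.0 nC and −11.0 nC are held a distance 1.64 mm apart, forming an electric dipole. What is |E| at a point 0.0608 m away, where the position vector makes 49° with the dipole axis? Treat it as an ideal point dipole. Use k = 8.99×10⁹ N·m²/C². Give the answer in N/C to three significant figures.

Dipole moment p = qd = (1.10×10⁻⁸ C)(0.00164 m) = 1.804×10⁻¹¹ C·m.
At angle θ the dipole field magnitude is E = (kp/r³)·√(1 + 3cos²θ).
kp/r³ = (8.99×10⁹)(1.804×10⁻¹¹) / (0.0608)³ = 721.6 N/C.
√(1 + 3cos²49°) = √(1 + 3·0.4304) = √2.2912 ≈ 1.5137.
E ≈ 721.6 × 1.514 = 1092 N/C.

E ≈ 1090 N/C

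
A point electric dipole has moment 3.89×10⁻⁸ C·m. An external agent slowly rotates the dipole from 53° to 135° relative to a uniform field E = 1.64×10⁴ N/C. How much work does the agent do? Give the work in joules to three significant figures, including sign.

W_ext = ΔU = U(θ₂) − U(θ₁) = −pE cosθ₂ − (−pE cosθ₁) = pE(cosθ₁ − cosθ₂).
W = (3.89×10⁻⁸)(1.64×10⁴)·(cos53° − cos135°) = (6.380×10⁻⁴)·(+1.3089) = 8.350×10⁻⁴ J.

W ≈ 8.35×10⁻⁴ J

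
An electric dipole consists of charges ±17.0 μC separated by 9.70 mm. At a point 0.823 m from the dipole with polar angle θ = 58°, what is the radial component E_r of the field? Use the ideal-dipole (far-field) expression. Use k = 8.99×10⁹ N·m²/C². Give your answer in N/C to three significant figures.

E_r ≈ 2820 N/C

Dipole moment p = qd = (1.70×10⁻⁵ C)(0.00970 m) = 1.649×10⁻⁷ C·m.
For a dipole, E_r = (2kp cosθ)/r³.
kp/r³ = (8.99×10⁹)(1.649×10⁻⁷)/(0.823)³ = 2659 N/C.
E_r = 2·2659·cos58° = 2819 N/C.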